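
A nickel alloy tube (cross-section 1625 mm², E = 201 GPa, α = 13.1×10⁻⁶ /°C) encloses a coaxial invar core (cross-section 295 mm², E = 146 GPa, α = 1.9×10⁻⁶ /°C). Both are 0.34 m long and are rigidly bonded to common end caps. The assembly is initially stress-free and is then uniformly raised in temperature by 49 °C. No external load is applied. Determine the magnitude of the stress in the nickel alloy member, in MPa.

The nickel alloy has the larger α, so on heating it would change length more than the invar if both were free. The rigid plates force a common final length, so the nickel alloy is put into compression and the invar into tension, with equal and opposite forces P (no external load).
Compatibility of the two members (thermal + elastic change equal): (α₁ − α₂)ΔT = P·[1/(A₁E₁) + 1/(A₂E₂)].
|α₁ − α₂|·ΔT = 11.2×10⁻⁶ × 49 = 0.0005488.
1/(A₁E₁) + 1/(A₂E₂) = 1/(1625×201×10³) + 1/(295×146×10³) = 2.628×10⁻⁸ N⁻¹.
P = 0.0005488 / 2.628×10⁻⁸ = 20880 N = 20.88 kN.
σ_{nickel alloy} = P/A₁ = 20880/1625 = 12.85 MPa, compressive.

σ ≈ 12.9 MPa (compressive)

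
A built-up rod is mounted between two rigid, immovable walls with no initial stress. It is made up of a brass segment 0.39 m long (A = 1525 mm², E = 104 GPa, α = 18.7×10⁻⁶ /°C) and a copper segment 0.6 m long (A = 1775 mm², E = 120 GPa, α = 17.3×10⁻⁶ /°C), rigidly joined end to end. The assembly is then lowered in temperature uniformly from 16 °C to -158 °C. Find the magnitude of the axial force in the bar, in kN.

P ≈ 583 kN (tensile)

Free thermal contraction of the whole bar: Σ αᵢΔT Lᵢ = 18.7×10⁻⁶×174×390 + 17.3×10⁻⁶×174×600 = 3.075 mm.
Since the ends are fixed, an axial force P builds up, equal in every segment, with P · Σ Lᵢ/(AᵢEᵢ) = δ_free.
The series flexibility is Σ Lᵢ/(AᵢEᵢ) = 390/(1525×104×10³) + 600/(1775×120×10³) = 5.276×10⁻⁶ mm/N.
P = 3.075 / 5.276×10⁻⁶ = 582900 N = 582.9 kN, tensile.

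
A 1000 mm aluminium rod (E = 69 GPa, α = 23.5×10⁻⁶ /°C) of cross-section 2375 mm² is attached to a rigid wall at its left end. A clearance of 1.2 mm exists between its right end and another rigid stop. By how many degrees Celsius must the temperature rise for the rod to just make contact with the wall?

ΔT ≈ 51.1 °C

Contact occurs when the free expansion equals the gap: αΔT L = 1.2 mm.
ΔT = 1.2 / (23.5×10⁻⁶ × 1000) = 51.06 °C.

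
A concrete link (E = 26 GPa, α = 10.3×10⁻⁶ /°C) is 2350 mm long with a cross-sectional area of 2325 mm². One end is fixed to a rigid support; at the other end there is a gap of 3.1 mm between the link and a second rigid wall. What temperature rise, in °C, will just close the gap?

ΔT ≈ 128 °C

The gap closes when αΔT L = 3.1 mm, since the link is still unstressed at that instant.
ΔT = 3.1 / (10.3×10⁻⁶ × 2350) = 128.1 °C.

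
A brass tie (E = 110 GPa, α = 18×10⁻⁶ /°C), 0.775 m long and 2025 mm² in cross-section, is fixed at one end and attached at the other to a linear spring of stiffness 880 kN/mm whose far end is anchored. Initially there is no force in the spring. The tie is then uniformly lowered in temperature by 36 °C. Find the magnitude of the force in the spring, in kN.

P ≈ 109 kN

The unrestrained thermal change is αΔT L = 18×10⁻⁶ × 36 × 775 = 0.5022 mm.
Let P be the tensile force in the spring. The tie extends elastically by PL/(AE) and the spring stretches by P/k; together these equal δ_free.
P [ L/(AE) + 1/k ] = δ_free → P [ 775/(2025×110×10³) + 1/(880×10³) ] = 0.5022.
P = 0.5022 / 4.616×10⁻⁶ = 108800 N.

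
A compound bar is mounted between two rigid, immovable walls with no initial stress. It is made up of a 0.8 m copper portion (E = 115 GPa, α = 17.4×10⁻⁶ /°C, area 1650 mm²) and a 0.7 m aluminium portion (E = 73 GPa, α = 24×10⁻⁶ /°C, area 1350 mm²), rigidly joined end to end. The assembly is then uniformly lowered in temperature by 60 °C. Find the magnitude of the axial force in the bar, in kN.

P ≈ 163 kN (tensile)

Free thermal contraction of the whole bar: Σ αᵢΔT Lᵢ = 17.4×10⁻⁶×60×800 + 24×10⁻⁶×60×700 = 1.843 mm.
The walls prevent any net length change, so an axial force P (same in every segment) develops. Compatibility: P · Σ Lᵢ/(AᵢEᵢ) = δ_free.
The series flexibility is Σ Lᵢ/(AᵢEᵢ) = 800/(1650×115×10³) + 700/(1350×73×10³) = 1.132×10⁻⁵ mm/N.
So P = 1.843 / 1.132×10⁻⁵ = 162.8 kN, tensile.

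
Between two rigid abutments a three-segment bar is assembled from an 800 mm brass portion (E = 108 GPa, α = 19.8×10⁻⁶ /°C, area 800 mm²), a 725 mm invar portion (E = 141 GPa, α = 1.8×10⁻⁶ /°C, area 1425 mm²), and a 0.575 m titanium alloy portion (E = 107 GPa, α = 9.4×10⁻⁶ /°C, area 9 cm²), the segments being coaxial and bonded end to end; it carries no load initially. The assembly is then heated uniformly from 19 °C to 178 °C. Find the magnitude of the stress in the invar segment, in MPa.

With the walls removed the bar would change length by δ_free = Σ αᵢΔT Lᵢ = 19.8×10⁻⁶×159×800 + 1.8×10⁻⁶×159×725 + 9.4×10⁻⁶×159×575 = 3.585 mm.
Since the ends are fixed, an axial force P builds up, equal in every segment, with P · Σ Lᵢ/(AᵢEᵢ) = δ_free.
Σ Lᵢ/(AᵢEᵢ) = 800/(800×108×10³) + 725/(1425×141×10³) + 575/(900×107×10³) = 1.884×10⁻⁵ mm/N.
So P = 3.585 / 1.884×10⁻⁵ = 190.3 kN, compressive.
σ_{invar} = P / A = 190300 / 1425 = 133.6 MPa.

σ ≈ 134 MPa (compressive)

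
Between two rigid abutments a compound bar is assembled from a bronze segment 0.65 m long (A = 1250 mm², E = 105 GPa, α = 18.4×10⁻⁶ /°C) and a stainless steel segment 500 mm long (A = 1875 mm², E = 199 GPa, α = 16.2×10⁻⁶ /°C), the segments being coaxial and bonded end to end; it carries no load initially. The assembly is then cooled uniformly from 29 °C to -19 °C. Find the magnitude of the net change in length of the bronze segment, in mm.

Free thermal contraction of the whole bar: Σ αᵢΔT Lᵢ = 18.4×10⁻⁶×48×650 + 16.2×10⁻⁶×48×500 = 0.9629 mm.
The rigid supports impose zero overall length change; the single axial force P common to all segments must satisfy P Σ Lᵢ/(AᵢEᵢ) = δ_free.
Σ Lᵢ/(AᵢEᵢ) = 650/(1250×105×10³) + 500/(1875×199×10³) = 6.292×10⁻⁶ mm/N.
P = 0.9629 / 6.292×10⁻⁶ = 153000 N = 153 kN, tensile.
For the bronze segment, free thermal change = 18.4×10⁻⁶×48×650 = 0.5741 mm and elastic change from P = 153000×650/(1250×105×10³) = 0.7578 mm; these oppose, so the net change is 0.184 mm (segment lengthens).

|ΔL| ≈ 0.184 mm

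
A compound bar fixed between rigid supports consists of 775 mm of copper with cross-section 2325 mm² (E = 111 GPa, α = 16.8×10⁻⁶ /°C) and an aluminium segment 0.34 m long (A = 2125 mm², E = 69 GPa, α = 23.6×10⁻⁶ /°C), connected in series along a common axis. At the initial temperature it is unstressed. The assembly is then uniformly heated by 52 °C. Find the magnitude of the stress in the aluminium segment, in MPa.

Free thermal expansion of the whole bar: Σ αᵢΔT Lᵢ = 16.8×10⁻⁶×52×775 + 23.6×10⁻⁶×52×340 = 1.094 mm.
The rigid supports impose zero overall length change; the single axial force P common to all segments must satisfy P Σ Lᵢ/(AᵢEᵢ) = δ_free.
The series flexibility is Σ Lᵢ/(AᵢEᵢ) = 775/(2325×111×10³) + 340/(2125×69×10³) = 5.322×10⁻⁶ mm/N.
So P = 1.094 / 5.322×10⁻⁶ = 205.6 kN, compressive.
σ_{aluminium} = P / A = 205600 / 2125 = 96.76 MPa.

σ ≈ 96.8 MPa (compressive)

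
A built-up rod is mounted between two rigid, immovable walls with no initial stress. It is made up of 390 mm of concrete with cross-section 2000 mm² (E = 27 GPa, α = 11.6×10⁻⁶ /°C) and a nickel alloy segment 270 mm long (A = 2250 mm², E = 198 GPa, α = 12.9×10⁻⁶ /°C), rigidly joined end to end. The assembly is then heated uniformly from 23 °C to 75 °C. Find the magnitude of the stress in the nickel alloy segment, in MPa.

With the walls removed the bar would change length by δ_free = Σ αᵢΔT Lᵢ = 11.6×10⁻⁶×52×390 + 12.9×10⁻⁶×52×270 = 0.4164 mm.
The rigid supports impose zero overall length change; the single axial force P common to all segments must satisfy P Σ Lᵢ/(AᵢEᵢ) = δ_free.
Σ Lᵢ/(AᵢEᵢ) = 390/(2000×27×10³) + 270/(2250×198×10³) = 7.828×10⁻⁶ mm/N.
P = 0.4164 / 7.828×10⁻⁶ = 53190 N = 53.19 kN, compressive.
σ_{nickel alloy} = P / A = 53190 / 2250 = 23.64 MPa.

σ ≈ 23.6 MPa (compressive)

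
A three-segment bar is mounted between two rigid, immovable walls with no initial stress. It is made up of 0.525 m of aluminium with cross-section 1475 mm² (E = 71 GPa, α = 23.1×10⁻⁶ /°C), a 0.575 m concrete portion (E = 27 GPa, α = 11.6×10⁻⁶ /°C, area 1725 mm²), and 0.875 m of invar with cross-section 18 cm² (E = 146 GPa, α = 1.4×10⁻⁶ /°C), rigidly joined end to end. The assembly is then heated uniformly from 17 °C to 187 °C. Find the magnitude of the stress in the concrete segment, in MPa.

With the walls removed the bar would change length by δ_free = Σ αᵢΔT Lᵢ = 23.1×10⁻⁶×170×525 + 11.6×10⁻⁶×170×575 + 1.4×10⁻⁶×170×875 = 3.404 mm.
The rigid supports impose zero overall length change; the single axial force P common to all segments must satisfy P Σ Lᵢ/(AᵢEᵢ) = δ_free.
Σ Lᵢ/(AᵢEᵢ) = 525/(1475×71×10³) + 575/(1725×27×10³) + 875/(1800×146×10³) = 2.069×10⁻⁵ mm/N.
Hence P = δ_free / Σ(L/AE) = 3.404/2.069×10⁻⁵ = 164.5 kN (compressive).
σ_{concrete} = P / A = 164500 / 1725 = 95.38 MPa.

σ ≈ 95.4 MPa (compressive)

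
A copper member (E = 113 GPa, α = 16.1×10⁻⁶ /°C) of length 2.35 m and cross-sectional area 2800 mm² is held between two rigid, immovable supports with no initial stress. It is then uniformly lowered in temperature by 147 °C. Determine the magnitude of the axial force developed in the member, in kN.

The ends cannot move, so σ = EαΔT = 113×10³ × 16.1×10⁻⁶ × 147 = 267.4 MPa.
Axial force P = σA = 267.4 × 2800 = 748800 N = 748.8 kN, tensile.

P ≈ 749 kN (tensile)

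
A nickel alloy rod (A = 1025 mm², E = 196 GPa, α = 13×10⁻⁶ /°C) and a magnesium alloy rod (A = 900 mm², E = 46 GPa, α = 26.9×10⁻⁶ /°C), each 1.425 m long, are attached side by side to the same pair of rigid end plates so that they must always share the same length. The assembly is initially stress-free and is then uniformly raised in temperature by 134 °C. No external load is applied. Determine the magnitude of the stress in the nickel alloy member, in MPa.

Equilibrium of a rigid end plate with no external load gives equal and opposite internal forces ±P in the two members. Since α_{magnesium alloy} > α_{nickel alloy}, heating drives the magnesium alloy into compression and the nickel alloy into tension.
Compatibility of the two members (thermal + elastic change equal): (α₁ − α₂)ΔT = P·[1/(A₁E₁) + 1/(A₂E₂)].
|α₁ − α₂|·ΔT = 13.9×10⁻⁶ × 134 = 0.001863.
1/(A₁E₁) + 1/(A₂E₂) = 1/(1025×196×10³) + 1/(900×46×10³) = 2.913×10⁻⁸ N⁻¹.
So P = 0.001863 / 2.913×10⁻⁸ = 63.94 kN.
σ_{nickel alloy} = P/A₁ = 63940/1025 = 62.38 MPa, tensile.

σ ≈ 62.4 MPa (tensile)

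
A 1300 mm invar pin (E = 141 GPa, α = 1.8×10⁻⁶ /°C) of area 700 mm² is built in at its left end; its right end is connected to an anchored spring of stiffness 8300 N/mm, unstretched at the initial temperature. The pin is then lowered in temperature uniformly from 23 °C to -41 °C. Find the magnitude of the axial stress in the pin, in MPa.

σ ≈ 1.6 MPa (tensile)

If the spring were absent the pin would shorten by αΔT L = 1.8×10⁻⁶ × 64 × 1300 = 0.1498 mm.
With a force P in the spring, the elastic change of the pin is PL/(AE) and that of the spring is P/k; compatibility requires their sum to equal δ_free.
P [ L/(AE) + 1/k ] = δ_free → P [ 1300/(700×141×10³) + 1/(8300) ] = 0.1498.
P = 0.1498 / 0.0001337 = 1121 N.
σ = P/A = 1121/700 = 1.601 MPa.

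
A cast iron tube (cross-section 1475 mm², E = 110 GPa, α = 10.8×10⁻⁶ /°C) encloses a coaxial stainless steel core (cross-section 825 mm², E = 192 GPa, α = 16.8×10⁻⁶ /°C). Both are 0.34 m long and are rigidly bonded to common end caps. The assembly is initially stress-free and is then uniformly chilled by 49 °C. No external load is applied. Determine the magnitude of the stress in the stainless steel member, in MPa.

σ ≈ 28.6 MPa (tensile)

Equilibrium of a rigid end plate with no external load gives equal and opposite internal forces ±P in the two members. Since α_{stainless steel} > α_{cast iron}, cooling drives the stainless steel into tension and the cast iron into compression.
Setting the final lengths equal and cancelling L: (α₁ − α₂)ΔT = P/(A₁E₁) + P/(A₂E₂).
|α₁ − α₂|·ΔT = 6×10⁻⁶ × 49 = 0.000294.
1/(A₁E₁) + 1/(A₂E₂) = 1/(1475×110×10³) + 1/(825×192×10³) = 1.248×10⁻⁸ N⁻¹.
So P = 0.000294 / 1.248×10⁻⁸ = 23.56 kN.
σ_{stainless steel} = P/A₂ = 23560/825 = 28.56 MPa, tensile.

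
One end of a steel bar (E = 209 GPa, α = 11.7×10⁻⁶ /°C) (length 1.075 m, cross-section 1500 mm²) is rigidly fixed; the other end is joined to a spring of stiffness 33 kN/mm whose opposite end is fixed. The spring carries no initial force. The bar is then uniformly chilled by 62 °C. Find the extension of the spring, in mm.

δ ≈ 0.701 mm

The unrestrained thermal change is αΔT L = 11.7×10⁻⁶ × 62 × 1075 = 0.7798 mm.
Let P be the tensile force in the spring. The bar extends elastically by PL/(AE) and the spring stretches by P/k; together these equal δ_free.
P [ L/(AE) + 1/k ] = δ_free → P [ 1075/(1500×209×10³) + 1/(33×10³) ] = 0.7798.
P = 0.7798 / 3.373×10⁻⁵ = 23120 N.
Spring extension = P/k = 23120/(33×10³) = 0.7005 mm.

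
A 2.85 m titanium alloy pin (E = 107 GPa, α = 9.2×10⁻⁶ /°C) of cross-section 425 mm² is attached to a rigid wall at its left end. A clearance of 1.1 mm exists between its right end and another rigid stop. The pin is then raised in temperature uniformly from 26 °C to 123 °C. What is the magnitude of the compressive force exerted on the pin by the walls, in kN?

Unrestrained expansion: δ_free = αΔT L = 9.2×10⁻⁶ × 97 × 2850 = 2.543 mm.
This exceeds the 1.1 mm gap, so the wall pushes back. The portion of expansion that must be recovered elastically is δ_free − gap = 2.543 − 1.1 = 1.443 mm.
Compatibility: PL/(AE) = 1.443 mm, so σ = P/A = E × (1.443/2850) = 54.19 MPa.
P = σA = 54.19 × 425 = 23.03 kN.

P ≈ 23 kN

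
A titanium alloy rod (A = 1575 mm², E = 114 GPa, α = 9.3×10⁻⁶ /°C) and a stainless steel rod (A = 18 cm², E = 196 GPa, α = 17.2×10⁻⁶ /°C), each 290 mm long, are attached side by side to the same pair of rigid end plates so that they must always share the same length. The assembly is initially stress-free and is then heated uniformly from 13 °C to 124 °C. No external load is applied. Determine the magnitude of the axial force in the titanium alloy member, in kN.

P ≈ 104 kN (tensile in the titanium alloy)

Equilibrium of a rigid end plate with no external load gives equal and opposite internal forces ±P in the two members. Since α_{stainless steel} > α_{titanium alloy}, heating drives the stainless steel into compression and the titanium alloy into tension.
Compatibility of the two members (thermal + elastic change equal): (α₁ − α₂)ΔT = P·[1/(A₁E₁) + 1/(A₂E₂)].
|α₁ − α₂|·ΔT = 7.9×10⁻⁶ × 111 = 0.0008769.
1/(A₁E₁) + 1/(A₂E₂) = 1/(1575×114×10³) + 1/(1800×196×10³) = 8.404×10⁻⁹ N⁻¹.
So P = 0.0008769 / 8.404×10⁻⁹ = 104.3 kN.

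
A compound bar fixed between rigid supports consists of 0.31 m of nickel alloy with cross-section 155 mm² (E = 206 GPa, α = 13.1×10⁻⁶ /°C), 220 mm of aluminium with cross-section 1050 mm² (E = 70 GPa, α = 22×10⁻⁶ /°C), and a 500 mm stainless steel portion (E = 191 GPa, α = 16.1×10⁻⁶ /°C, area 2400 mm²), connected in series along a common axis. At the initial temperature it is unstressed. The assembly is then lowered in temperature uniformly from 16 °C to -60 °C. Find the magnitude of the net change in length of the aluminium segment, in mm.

|ΔL| ≈ 0.0883 mm

With the walls removed the bar would change length by δ_free = Σ αᵢΔT Lᵢ = 13.1×10⁻⁶×76×310 + 22×10⁻⁶×76×220 + 16.1×10⁻⁶×76×500 = 1.288 mm.
Since the ends are fixed, an axial force P builds up, equal in every segment, with P · Σ Lᵢ/(AᵢEᵢ) = δ_free.
Σ Lᵢ/(AᵢEᵢ) = 310/(155×206×10³) + 220/(1050×70×10³) + 500/(2400×191×10³) = 1.379×10⁻⁵ mm/N.
Hence P = δ_free / Σ(L/AE) = 1.288/1.379×10⁻⁵ = 93.4 kN (tensile).
For the aluminium segment, free thermal change = 22×10⁻⁶×76×220 = 0.3678 mm and elastic change from P = 93400×220/(1050×70×10³) = 0.2796 mm; these oppose, so the net change is 0.0883 mm (segment shortens).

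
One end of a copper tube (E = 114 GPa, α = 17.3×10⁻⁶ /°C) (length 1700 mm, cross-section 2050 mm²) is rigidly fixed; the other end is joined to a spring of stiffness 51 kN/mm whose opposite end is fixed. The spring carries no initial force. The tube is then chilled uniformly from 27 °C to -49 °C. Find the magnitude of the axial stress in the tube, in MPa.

Free thermal contraction: δ_free = αΔT L = 17.3×10⁻⁶ × 76 × 1700 = 2.235 mm.
Let P be the tensile force in the spring. The tube extends elastically by PL/(AE) and the spring stretches by P/k; together these equal δ_free.
P [ L/(AE) + 1/k ] = δ_free → P [ 1700/(2050×114×10³) + 1/(51×10³) ] = 2.235.
P = 2.235 / 2.688×10⁻⁵ = 83150 N.
σ = P/A = 83150/2050 = 40.56 MPa.

σ ≈ 40.6 MPa (tensile)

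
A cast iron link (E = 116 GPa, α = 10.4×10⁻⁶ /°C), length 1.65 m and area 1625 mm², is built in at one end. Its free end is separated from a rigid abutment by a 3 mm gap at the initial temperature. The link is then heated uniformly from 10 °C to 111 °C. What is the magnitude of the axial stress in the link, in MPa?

σ ≈ 0 MPa

If the wall were absent the link would grow by αΔT L = 10.4×10⁻⁶ × 101 × 1650 = 1.733 mm.
This is smaller than the 3 mm clearance, so the link expands freely without reaching the stop — the stress is zero.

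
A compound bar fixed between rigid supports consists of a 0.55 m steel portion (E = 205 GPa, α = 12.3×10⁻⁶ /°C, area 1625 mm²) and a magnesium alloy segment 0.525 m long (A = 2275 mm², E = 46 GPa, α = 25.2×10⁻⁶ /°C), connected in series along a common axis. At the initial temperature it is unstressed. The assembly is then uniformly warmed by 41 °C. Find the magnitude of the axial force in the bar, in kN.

P ≈ 123 kN (compressive)

If the supports were absent, the total length change would be Σ αᵢΔT Lᵢ = 12.3×10⁻⁶×41×550 + 25.2×10⁻⁶×41×525 = 0.8198 mm.
The walls prevent any net length change, so an axial force P (same in every segment) develops. Compatibility: P · Σ Lᵢ/(AᵢEᵢ) = δ_free.
Σ Lᵢ/(AᵢEᵢ) = 550/(1625×205×10³) + 525/(2275×46×10³) = 6.668×10⁻⁶ mm/N.
Hence P = δ_free / Σ(L/AE) = 0.8198/6.668×10⁻⁶ = 122.9 kN (compressive).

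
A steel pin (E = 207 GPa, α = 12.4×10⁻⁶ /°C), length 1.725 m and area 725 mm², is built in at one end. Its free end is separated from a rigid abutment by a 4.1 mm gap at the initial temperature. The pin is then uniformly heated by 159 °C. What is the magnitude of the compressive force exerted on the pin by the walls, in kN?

Unrestrained expansion: δ_free = αΔT L = 12.4×10⁻⁶ × 159 × 1725 = 3.401 mm.
Since δ_free = 3.4 mm is less than the 4.1 mm gap, the pin never touches the wall. No axial force develops.

P ≈ 0 kN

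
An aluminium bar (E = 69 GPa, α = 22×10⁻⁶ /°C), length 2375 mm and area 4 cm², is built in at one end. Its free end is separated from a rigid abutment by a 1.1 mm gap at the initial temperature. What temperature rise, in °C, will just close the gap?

Contact occurs when the free expansion equals the gap: αΔT L = 1.1 mm.
ΔT = 1.1 / (22×10⁻⁶ × 2375) = 21.05 °C.

ΔT ≈ 21.1 °C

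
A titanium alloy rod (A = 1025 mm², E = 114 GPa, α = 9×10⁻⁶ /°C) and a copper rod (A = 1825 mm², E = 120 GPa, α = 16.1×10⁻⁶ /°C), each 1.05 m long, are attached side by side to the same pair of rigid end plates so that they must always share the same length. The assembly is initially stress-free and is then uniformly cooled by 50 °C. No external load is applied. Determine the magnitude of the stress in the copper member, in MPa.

Equilibrium of a rigid end plate with no external load gives equal and opposite internal forces ±P in the two members. Since α_{copper} > α_{titanium alloy}, cooling drives the copper into tension and the titanium alloy into compression.
Compatibility of the two members (thermal + elastic change equal): (α₁ − α₂)ΔT = P·[1/(A₁E₁) + 1/(A₂E₂)].
|α₁ − α₂|·ΔT = 7.1×10⁻⁶ × 50 = 0.000355.
1/(A₁E₁) + 1/(A₂E₂) = 1/(1025×114×10³) + 1/(1825×120×10³) = 1.312×10⁻⁸ N⁻¹.
So P = 0.000355 / 1.312×10⁻⁸ = 27.05 kN.
σ_{copper} = P/A₂ = 27050/1825 = 14.82 MPa, tensile.

σ ≈ 14.8 MPa (tensile)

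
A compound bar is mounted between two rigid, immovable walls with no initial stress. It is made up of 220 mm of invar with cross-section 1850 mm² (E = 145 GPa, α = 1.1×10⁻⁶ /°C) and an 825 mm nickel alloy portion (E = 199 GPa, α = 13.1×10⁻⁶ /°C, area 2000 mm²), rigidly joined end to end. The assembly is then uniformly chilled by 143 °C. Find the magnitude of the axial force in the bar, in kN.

P ≈ 546 kN (tensile)

With the walls removed the bar would change length by δ_free = Σ αᵢΔT Lᵢ = 1.1×10⁻⁶×143×220 + 13.1×10⁻⁶×143×825 = 1.58 mm.
The rigid supports impose zero overall length change; the single axial force P common to all segments must satisfy P Σ Lᵢ/(AᵢEᵢ) = δ_free.
Σ Lᵢ/(AᵢEᵢ) = 220/(1850×145×10³) + 825/(2000×199×10³) = 2.893×10⁻⁶ mm/N.
P = 1.58 / 2.893×10⁻⁶ = 546200 N = 546.2 kN, tensile.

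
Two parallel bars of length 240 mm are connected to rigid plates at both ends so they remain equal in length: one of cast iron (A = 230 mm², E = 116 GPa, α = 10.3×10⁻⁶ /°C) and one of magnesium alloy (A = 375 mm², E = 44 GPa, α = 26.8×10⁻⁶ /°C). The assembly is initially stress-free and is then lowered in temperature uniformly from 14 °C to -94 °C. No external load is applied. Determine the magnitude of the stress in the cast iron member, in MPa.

σ ≈ 79 MPa (compressive)

Both members must finish at the same length. With the larger α, the magnesium alloy tends to over-contract; the plates restrain it, putting the magnesium alloy in tension and the cast iron in compression. With no external load the two internal forces are equal and opposite, magnitude P.
Compatibility of the two members (thermal + elastic change equal): (α₁ − α₂)ΔT = P·[1/(A₁E₁) + 1/(A₂E₂)].
|α₁ − α₂|·ΔT = 16.5×10⁻⁶ × 108 = 0.001782.
1/(A₁E₁) + 1/(A₂E₂) = 1/(230×116×10³) + 1/(375×44×10³) = 9.809×10⁻⁸ N⁻¹.
P = 0.001782 / 9.809×10⁻⁸ = 18170 N = 18.17 kN.
σ_{cast iron} = P/A₁ = 18170/230 = 78.99 MPa, compressive.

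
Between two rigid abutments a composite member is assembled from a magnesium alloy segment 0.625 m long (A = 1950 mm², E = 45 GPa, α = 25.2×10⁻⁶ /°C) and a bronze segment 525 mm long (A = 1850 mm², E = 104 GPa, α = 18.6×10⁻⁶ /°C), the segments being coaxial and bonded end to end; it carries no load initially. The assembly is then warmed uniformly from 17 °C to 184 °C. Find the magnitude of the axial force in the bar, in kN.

Free thermal expansion of the whole bar: Σ αᵢΔT Lᵢ = 25.2×10⁻⁶×167×625 + 18.6×10⁻⁶×167×525 = 4.261 mm.
Since the ends are fixed, an axial force P builds up, equal in every segment, with P · Σ Lᵢ/(AᵢEᵢ) = δ_free.
The series flexibility is Σ Lᵢ/(AᵢEᵢ) = 625/(1950×45×10³) + 525/(1850×104×10³) = 9.851×10⁻⁶ mm/N.
So P = 4.261 / 9.851×10⁻⁶ = 432.5 kN, compressive.

P ≈ 433 kN (compressive)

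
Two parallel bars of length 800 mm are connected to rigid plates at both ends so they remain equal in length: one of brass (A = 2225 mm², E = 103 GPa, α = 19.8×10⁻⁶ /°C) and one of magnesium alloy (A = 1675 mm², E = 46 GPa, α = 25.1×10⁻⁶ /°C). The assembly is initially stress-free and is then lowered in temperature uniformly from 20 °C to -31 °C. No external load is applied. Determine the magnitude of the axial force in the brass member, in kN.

P ≈ 15.6 kN (compressive in the brass)

Both members must finish at the same length. With the larger α, the magnesium alloy tends to over-contract; the plates restrain it, putting the magnesium alloy in tension and the brass in compression. With no external load the two internal forces are equal and opposite, magnitude P.
Equating the net (thermal + elastic) strains gives |α₁ − α₂|·ΔT = P·[1/(A₁E₁) + 1/(A₂E₂)].
|α₁ − α₂|·ΔT = 5.3×10⁻⁶ × 51 = 0.0002703.
1/(A₁E₁) + 1/(A₂E₂) = 1/(2225×103×10³) + 1/(1675×46×10³) = 1.734×10⁻⁸ N⁻¹.
P = 0.0002703 / 1.734×10⁻⁸ = 15590 N = 15.59 kN.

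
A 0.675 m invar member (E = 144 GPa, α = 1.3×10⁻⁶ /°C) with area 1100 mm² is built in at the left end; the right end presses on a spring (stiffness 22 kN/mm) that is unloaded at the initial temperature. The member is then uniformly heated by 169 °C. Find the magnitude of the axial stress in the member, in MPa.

Free thermal expansion: δ_free = αΔT L = 1.3×10⁻⁶ × 169 × 675 = 0.1483 mm.
With a force P in the spring, the elastic change of the member is PL/(AE) and that of the spring is P/k; compatibility requires their sum to equal δ_free.
So P = δ_free / [L/(AE) + 1/k] = 0.1483 / [ 675/(1100×144×10³) + 1/(22×10³) ].
P = 0.1483 / 4.972×10⁻⁵ = 2983 N.
σ = P/A = 2983/1100 = 2.712 MPa.

σ ≈ 2.71 MPa (compressive)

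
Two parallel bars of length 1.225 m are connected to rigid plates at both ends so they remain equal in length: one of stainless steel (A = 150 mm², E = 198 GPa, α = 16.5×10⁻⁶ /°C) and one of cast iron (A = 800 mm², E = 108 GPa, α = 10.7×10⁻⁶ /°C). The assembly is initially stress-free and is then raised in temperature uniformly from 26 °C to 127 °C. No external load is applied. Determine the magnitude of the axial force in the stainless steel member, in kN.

P ≈ 12.9 kN (compressive in the stainless steel)

The stainless steel has the larger α, so on heating it would change length more than the cast iron if both were free. The rigid plates force a common final length, so the stainless steel is put into compression and the cast iron into tension, with equal and opposite forces P (no external load).
Equating the net (thermal + elastic) strains gives |α₁ − α₂|·ΔT = P·[1/(A₁E₁) + 1/(A₂E₂)].
|α₁ − α₂|·ΔT = 5.8×10⁻⁶ × 101 = 0.0005858.
1/(A₁E₁) + 1/(A₂E₂) = 1/(150×198×10³) + 1/(800×108×10³) = 4.524×10⁻⁸ N⁻¹.
So P = 0.0005858 / 4.524×10⁻⁸ = 12.95 kN.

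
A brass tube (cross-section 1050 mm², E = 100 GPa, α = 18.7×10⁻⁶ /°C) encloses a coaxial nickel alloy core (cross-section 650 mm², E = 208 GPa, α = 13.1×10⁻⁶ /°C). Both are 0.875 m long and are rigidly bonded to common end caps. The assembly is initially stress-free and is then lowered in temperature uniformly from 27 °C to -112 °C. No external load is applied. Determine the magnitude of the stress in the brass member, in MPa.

σ ≈ 43.8 MPa (tensile)

Equilibrium of a rigid end plate with no external load gives equal and opposite internal forces ±P in the two members. Since α_{brass} > α_{nickel alloy}, cooling drives the brass into tension and the nickel alloy into compression.
Setting the final lengths equal and cancelling L: (α₁ − α₂)ΔT = P/(A₁E₁) + P/(A₂E₂).
|α₁ − α₂|·ΔT = 5.6×10⁻⁶ × 139 = 0.0007784.
1/(A₁E₁) + 1/(A₂E₂) = 1/(1050×100×10³) + 1/(650×208×10³) = 1.692×10⁻⁸ N⁻¹.
P = 0.0007784 / 1.692×10⁻⁸ = 46000 N = 46 kN.
σ_{brass} = P/A₁ = 46000/1050 = 43.81 MPa, tensile.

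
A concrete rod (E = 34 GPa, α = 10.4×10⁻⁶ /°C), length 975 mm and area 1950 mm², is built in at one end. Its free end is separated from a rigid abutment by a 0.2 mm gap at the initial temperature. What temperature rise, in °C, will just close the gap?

ΔT ≈ 19.7 °C

Contact occurs when the free expansion equals the gap: αΔT L = 0.2 mm.
So ΔT = g/(αL) = 0.2/(10.4×10⁻⁶ × 975) = 19.72 °C.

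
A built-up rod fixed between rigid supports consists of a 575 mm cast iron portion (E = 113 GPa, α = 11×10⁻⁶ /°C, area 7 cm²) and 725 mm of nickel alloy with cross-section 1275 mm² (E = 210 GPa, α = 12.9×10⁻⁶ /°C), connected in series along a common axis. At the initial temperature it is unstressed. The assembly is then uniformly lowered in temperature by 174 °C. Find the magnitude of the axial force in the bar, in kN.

Free thermal contraction of the whole bar: Σ αᵢΔT Lᵢ = 11×10⁻⁶×174×575 + 12.9×10⁻⁶×174×725 = 2.728 mm.
The rigid supports impose zero overall length change; the single axial force P common to all segments must satisfy P Σ Lᵢ/(AᵢEᵢ) = δ_free.
Σ Lᵢ/(AᵢEᵢ) = 575/(700×113×10³) + 725/(1275×210×10³) = 9.977×10⁻⁶ mm/N.
P = 2.728 / 9.977×10⁻⁶ = 273400 N = 273.4 kN, tensile.

P ≈ 273 kN (tensile)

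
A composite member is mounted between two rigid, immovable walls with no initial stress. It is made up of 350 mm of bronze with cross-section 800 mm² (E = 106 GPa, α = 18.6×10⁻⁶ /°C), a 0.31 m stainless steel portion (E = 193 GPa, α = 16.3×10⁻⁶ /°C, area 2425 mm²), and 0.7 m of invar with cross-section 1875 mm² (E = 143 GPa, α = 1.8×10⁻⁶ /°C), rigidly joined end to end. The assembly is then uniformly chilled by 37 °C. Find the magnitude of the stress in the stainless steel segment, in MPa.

Free thermal contraction of the whole bar: Σ αᵢΔT Lᵢ = 18.6×10⁻⁶×37×350 + 16.3×10⁻⁶×37×310 + 1.8×10⁻⁶×37×700 = 0.4745 mm.
The rigid supports impose zero overall length change; the single axial force P common to all segments must satisfy P Σ Lᵢ/(AᵢEᵢ) = δ_free.
Σ Lᵢ/(AᵢEᵢ) = 350/(800×106×10³) + 310/(2425×193×10³) + 700/(1875×143×10³) = 7.4×10⁻⁶ mm/N.
Hence P = δ_free / Σ(L/AE) = 0.4745/7.4×10⁻⁶ = 64.11 kN (tensile).
σ_{stainless steel} = P / A = 64110 / 2425 = 26.44 MPa.

σ ≈ 26.4 MPa (tensile)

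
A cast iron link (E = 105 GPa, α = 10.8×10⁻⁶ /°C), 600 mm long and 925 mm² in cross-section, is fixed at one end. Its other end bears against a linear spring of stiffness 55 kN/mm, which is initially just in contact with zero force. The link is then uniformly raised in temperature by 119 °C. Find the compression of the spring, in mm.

δ ≈ 0.576 mm

If the spring were absent the link would lengthen by αΔT L = 10.8×10⁻⁶ × 119 × 600 = 0.7711 mm.
Let P be the compressive force at the spring. The link shortens elastically by PL/(AE) and the spring compresses by P/k; together these equal δ_free.
So P = δ_free / [L/(AE) + 1/k] = 0.7711 / [ 600/(925×105×10³) + 1/(55×10³) ].
P = 0.7711 / 2.436×10⁻⁵ = 31660 N.
Spring compression = P/k = 31660/(55×10³) = 0.5756 mm.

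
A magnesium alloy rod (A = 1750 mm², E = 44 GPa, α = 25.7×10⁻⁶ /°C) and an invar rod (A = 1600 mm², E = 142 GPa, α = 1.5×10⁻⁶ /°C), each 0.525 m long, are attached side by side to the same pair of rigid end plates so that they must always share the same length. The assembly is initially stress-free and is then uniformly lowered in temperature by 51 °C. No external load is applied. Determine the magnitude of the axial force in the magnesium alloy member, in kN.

The magnesium alloy has the larger α, so on cooling it would change length more than the invar if both were free. The rigid plates force a common final length, so the magnesium alloy is put into tension and the invar into compression, with equal and opposite forces P (no external load).
Compatibility of the two members (thermal + elastic change equal): (α₁ − α₂)ΔT = P·[1/(A₁E₁) + 1/(A₂E₂)].
|α₁ − α₂|·ΔT = 24.2×10⁻⁶ × 51 = 0.001234.
1/(A₁E₁) + 1/(A₂E₂) = 1/(1750×44×10³) + 1/(1600×142×10³) = 1.739×10⁻⁸ N⁻¹.
So P = 0.001234 / 1.739×10⁻⁸ = 70.98 kN.

P ≈ 71 kN (tensile in the magnesium alloy)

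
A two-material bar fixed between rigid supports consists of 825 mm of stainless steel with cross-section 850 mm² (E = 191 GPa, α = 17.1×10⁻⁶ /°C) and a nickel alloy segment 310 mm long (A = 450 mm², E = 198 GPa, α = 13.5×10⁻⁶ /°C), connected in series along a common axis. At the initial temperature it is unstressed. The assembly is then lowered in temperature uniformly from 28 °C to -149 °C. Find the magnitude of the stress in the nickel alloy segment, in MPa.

σ ≈ 840 MPa (tensile)

If the supports were absent, the total length change would be Σ αᵢΔT Lᵢ = 17.1×10⁻⁶×177×825 + 13.5×10⁻⁶×177×310 = 3.238 mm.
The rigid supports impose zero overall length change; the single axial force P common to all segments must satisfy P Σ Lᵢ/(AᵢEᵢ) = δ_free.
Σ Lᵢ/(AᵢEᵢ) = 825/(850×191×10³) + 310/(450×198×10³) = 8.561×10⁻⁶ mm/N.
So P = 3.238 / 8.561×10⁻⁶ = 378.2 kN, tensile.
σ_{nickel alloy} = P / A = 378200 / 450 = 840.5 MPa.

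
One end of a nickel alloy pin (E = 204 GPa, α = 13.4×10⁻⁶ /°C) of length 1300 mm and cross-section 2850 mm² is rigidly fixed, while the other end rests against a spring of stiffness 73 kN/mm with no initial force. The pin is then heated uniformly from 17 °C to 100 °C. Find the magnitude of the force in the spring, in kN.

The unrestrained thermal change is αΔT L = 13.4×10⁻⁶ × 83 × 1300 = 1.446 mm.
Let P be the compressive force at the spring. The pin shortens elastically by PL/(AE) and the spring compresses by P/k; together these equal δ_free.
So P = δ_free / [L/(AE) + 1/k] = 1.446 / [ 1300/(2850×204×10³) + 1/(73×10³) ].
P = 1.446 / 1.593×10⁻⁵ = 90740 N.

P ≈ 90.7 kN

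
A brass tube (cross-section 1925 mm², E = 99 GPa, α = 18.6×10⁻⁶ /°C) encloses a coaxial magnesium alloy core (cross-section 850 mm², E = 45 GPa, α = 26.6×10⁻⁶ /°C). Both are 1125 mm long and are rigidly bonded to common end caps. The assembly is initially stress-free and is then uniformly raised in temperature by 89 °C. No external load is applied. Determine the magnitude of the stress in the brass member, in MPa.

Equilibrium of a rigid end plate with no external load gives equal and opposite internal forces ±P in the two members. Since α_{magnesium alloy} > α_{brass}, heating drives the magnesium alloy into compression and the brass into tension.
Setting the final lengths equal and cancelling L: (α₁ − α₂)ΔT = P/(A₁E₁) + P/(A₂E₂).
|α₁ − α₂|·ΔT = 8×10⁻⁶ × 89 = 0.000712.
1/(A₁E₁) + 1/(A₂E₂) = 1/(1925×99×10³) + 1/(850×45×10³) = 3.139×10⁻⁸ N⁻¹.
So P = 0.000712 / 3.139×10⁻⁸ = 22.68 kN.
σ_{brass} = P/A₁ = 22680/1925 = 11.78 MPa, tensile.

σ ≈ 11.8 MPa (tensile)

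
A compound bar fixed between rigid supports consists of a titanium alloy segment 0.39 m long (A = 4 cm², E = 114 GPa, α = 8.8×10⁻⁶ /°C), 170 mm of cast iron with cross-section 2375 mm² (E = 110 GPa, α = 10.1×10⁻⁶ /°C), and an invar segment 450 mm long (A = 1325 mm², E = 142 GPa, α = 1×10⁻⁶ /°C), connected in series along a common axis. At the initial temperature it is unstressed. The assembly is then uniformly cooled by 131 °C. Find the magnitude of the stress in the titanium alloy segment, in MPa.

If the supports were absent, the total length change would be Σ αᵢΔT Lᵢ = 8.8×10⁻⁶×131×390 + 10.1×10⁻⁶×131×170 + 1×10⁻⁶×131×450 = 0.7335 mm.
The rigid supports impose zero overall length change; the single axial force P common to all segments must satisfy P Σ Lᵢ/(AᵢEᵢ) = δ_free.
The series flexibility is Σ Lᵢ/(AᵢEᵢ) = 390/(400×114×10³) + 170/(2375×110×10³) + 450/(1325×142×10³) = 1.16×10⁻⁵ mm/N.
P = 0.7335 / 1.16×10⁻⁵ = 63260 N = 63.26 kN, tensile.
σ_{titanium alloy} = P / A = 63260 / 400 = 158.1 MPa.

σ ≈ 158 MPa (tensile)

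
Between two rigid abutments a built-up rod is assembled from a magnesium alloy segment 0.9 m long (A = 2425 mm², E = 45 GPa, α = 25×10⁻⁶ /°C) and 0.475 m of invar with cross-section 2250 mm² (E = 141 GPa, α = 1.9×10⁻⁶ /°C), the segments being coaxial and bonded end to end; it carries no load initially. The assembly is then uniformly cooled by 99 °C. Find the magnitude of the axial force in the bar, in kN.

With the walls removed the bar would change length by δ_free = Σ αᵢΔT Lᵢ = 25×10⁻⁶×99×900 + 1.9×10⁻⁶×99×475 = 2.317 mm.
The rigid supports impose zero overall length change; the single axial force P common to all segments must satisfy P Σ Lᵢ/(AᵢEᵢ) = δ_free.
Σ Lᵢ/(AᵢEᵢ) = 900/(2425×45×10³) + 475/(2250×141×10³) = 9.745×10⁻⁶ mm/N.
So P = 2.317 / 9.745×10⁻⁶ = 237.8 kN, tensile.

P ≈ 238 kN (tensile)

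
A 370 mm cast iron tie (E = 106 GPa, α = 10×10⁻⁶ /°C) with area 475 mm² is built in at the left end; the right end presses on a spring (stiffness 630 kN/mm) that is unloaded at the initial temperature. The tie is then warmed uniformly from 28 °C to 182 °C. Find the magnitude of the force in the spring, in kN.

The unrestrained thermal change is αΔT L = 10×10⁻⁶ × 154 × 370 = 0.5698 mm.
Let P be the compressive force at the spring. The tie shortens elastically by PL/(AE) and the spring compresses by P/k; together these equal δ_free.
So P = δ_free / [L/(AE) + 1/k] = 0.5698 / [ 370/(475×106×10³) + 1/(630×10³) ].
P = 0.5698 / 8.936×10⁻⁶ = 63770 N.

P ≈ 63.8 kN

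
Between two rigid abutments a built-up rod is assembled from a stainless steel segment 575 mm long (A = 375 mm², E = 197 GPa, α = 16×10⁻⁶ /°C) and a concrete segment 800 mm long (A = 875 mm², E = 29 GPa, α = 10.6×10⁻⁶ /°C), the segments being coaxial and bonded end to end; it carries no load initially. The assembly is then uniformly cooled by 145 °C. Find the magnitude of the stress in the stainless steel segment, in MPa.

σ ≈ 174 MPa (tensile)

If the supports were absent, the total length change would be Σ αᵢΔT Lᵢ = 16×10⁻⁶×145×575 + 10.6×10⁻⁶×145×800 = 2.564 mm.
Since the ends are fixed, an axial force P builds up, equal in every segment, with P · Σ Lᵢ/(AᵢEᵢ) = δ_free.
Σ Lᵢ/(AᵢEᵢ) = 575/(375×197×10³) + 800/(875×29×10³) = 3.931×10⁻⁵ mm/N.
P = 2.564 / 3.931×10⁻⁵ = 65210 N = 65.21 kN, tensile.
σ_{stainless steel} = P / A = 65210 / 375 = 173.9 MPa.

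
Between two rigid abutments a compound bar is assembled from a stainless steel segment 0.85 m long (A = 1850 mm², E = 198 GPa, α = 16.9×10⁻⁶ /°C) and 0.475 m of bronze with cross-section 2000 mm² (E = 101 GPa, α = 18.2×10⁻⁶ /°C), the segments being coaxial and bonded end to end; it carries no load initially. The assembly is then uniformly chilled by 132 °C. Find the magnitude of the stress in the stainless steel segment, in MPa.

σ ≈ 351 MPa (tensile)

If the supports were absent, the total length change would be Σ αᵢΔT Lᵢ = 16.9×10⁻⁶×132×850 + 18.2×10⁻⁶×132×475 = 3.037 mm.
The walls prevent any net length change, so an axial force P (same in every segment) develops. Compatibility: P · Σ Lᵢ/(AᵢEᵢ) = δ_free.
Σ Lᵢ/(AᵢEᵢ) = 850/(1850×198×10³) + 475/(2000×101×10³) = 4.672×10⁻⁶ mm/N.
P = 3.037 / 4.672×10⁻⁶ = 650100 N = 650.1 kN, tensile.
σ_{stainless steel} = P / A = 650100 / 1850 = 351.4 MPa.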